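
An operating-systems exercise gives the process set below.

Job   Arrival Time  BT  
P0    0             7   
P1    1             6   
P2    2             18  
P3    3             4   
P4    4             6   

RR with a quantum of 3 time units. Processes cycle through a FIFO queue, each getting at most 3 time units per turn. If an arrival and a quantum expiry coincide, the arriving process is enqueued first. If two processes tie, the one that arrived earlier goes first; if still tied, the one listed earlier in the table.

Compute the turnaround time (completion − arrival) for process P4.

25

Schedule: | P0 0-3 | P1 3-6 | P2 6-9 | P3 9-12 | P0 12-15 | P4 15-18 | P1 18-21 | P2 21-24 | P3 24-25 | P0 25-26 | P4 26-29 | P2 29-41 |
Completion: P0=26  P1=21  P2=41  P3=25  P4=29
Turnaround (C−A): P0=26  P1=20  P2=39  P3=22  P4=25
Turnaround(P4) = completion − arrival = 29 − 4 = 25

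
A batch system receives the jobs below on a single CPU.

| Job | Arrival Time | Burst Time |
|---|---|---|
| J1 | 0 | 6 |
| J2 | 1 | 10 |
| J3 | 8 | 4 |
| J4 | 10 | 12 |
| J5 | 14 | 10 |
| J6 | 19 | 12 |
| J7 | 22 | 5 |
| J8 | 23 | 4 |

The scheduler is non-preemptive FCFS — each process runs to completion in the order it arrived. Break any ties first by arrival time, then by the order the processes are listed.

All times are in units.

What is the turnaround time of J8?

40

Schedule: | J1 0-6 | J2 6-16 | J3 16-20 | J4 20-32 | J5 32-42 | J6 42-54 | J7 54-59 | J8 59-63 |
Completion: J1=6  J2=16  J3=20  J4=32  J5=42  J6=54  J7=59  J8=63
Turnaround (C−A): J1=6  J2=15  J3=12  J4=22  J5=28  J6=35  J7=37  J8=40
Turnaround(J8) = completion − arrival = 63 − 23 = 40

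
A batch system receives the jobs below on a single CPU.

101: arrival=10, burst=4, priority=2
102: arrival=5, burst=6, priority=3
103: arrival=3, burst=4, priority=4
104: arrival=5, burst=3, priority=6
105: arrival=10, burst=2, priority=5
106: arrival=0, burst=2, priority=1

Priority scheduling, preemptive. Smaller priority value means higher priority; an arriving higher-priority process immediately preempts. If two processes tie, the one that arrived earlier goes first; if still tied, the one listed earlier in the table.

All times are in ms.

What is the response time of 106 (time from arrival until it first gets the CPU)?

Schedule: | 106 0-2 | idle 2-3 | 103 3-5 | 102 5-10 | 101 10-14 | 102 14-15 | 103 15-17 | 105 17-19 | 104 19-22 |
Completion: 101=14  102=15  103=17  104=22  105=19  106=2
Turnaround (C−A): 101=4  102=10  103=14  104=17  105=9  106=2
Response(106) = first start − arrival = 0 − 0 = 0

0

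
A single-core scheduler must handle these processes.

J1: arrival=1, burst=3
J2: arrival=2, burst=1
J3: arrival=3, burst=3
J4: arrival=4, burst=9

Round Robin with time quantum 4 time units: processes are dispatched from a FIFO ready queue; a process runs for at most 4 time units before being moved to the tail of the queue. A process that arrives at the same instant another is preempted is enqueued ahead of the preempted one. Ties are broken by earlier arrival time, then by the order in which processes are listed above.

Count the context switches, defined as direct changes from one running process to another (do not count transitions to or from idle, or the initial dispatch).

3

Gantt: | idle 0-1 | J1 1-4 | J2 4-5 | J3 5-8 | J4 8-17 |
Completion: J1=4  J2=5  J3=8  J4=17
Turnaround (C−A): J1=3  J2=3  J3=5  J4=13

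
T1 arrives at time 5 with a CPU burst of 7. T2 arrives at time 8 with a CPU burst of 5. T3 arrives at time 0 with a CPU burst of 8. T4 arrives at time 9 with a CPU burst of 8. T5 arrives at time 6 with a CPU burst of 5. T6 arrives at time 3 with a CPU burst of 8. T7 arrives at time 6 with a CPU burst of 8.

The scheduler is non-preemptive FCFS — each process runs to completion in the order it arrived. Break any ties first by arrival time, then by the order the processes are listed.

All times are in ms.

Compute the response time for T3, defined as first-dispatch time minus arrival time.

0

Gantt: | T3 0-8 | T6 8-16 | T1 16-23 | T5 23-28 | T7 28-36 | T2 36-41 | T4 41-49 |
Completion: T1=23  T2=41  T3=8  T4=49  T5=28  T6=16  T7=36
Turnaround (C−A): T1=18  T2=33  T3=8  T4=40  T5=22  T6=13  T7=30
Response(T3) = first start − arrival = 0 − 0 = 0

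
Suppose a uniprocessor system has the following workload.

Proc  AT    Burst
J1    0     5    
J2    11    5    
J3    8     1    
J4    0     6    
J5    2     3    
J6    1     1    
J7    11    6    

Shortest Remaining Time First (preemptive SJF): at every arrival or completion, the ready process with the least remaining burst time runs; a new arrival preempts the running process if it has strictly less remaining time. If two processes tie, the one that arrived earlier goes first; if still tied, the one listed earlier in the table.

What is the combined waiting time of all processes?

Timeline: | J1 0-1 | J6 1-2 | J5 2-5 | J1 5-9 | J3 9-10 | J4 10-16 | J2 16-21 | J7 21-27 |
Completion: J1=9  J2=21  J3=10  J4=16  J5=5  J6=2  J7=27
Waiting = turnaround − burst: J1=4, J2=5, J3=1, J4=10, J5=0, J6=0, J7=10
Total waiting = 4 + 5 + 1 + 10 + 0 + 0 + 10 = 30

30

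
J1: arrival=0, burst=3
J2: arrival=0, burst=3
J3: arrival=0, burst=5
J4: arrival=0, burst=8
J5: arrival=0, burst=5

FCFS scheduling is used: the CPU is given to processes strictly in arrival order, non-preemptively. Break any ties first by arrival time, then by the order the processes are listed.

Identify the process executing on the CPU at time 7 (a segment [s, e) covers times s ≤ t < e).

J3

Timeline: | J1 0-3 | J2 3-6 | J3 6-11 | J4 11-19 | J5 19-24 |
Completion: J1=3  J2=6  J3=11  J4=19  J5=24
Turnaround (C−A): J1=3  J2=6  J3=11  J4=19  J5=24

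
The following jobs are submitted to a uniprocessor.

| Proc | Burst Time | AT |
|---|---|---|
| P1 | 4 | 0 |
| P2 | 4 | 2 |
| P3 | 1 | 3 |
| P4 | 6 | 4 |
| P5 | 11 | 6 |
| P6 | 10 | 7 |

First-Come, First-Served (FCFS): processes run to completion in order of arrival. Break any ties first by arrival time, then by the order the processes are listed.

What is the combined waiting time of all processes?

40

Schedule: | P1 0-4 | P2 4-8 | P3 8-9 | P4 9-15 | P5 15-26 | P6 26-36 |
Completion: P1=4  P2=8  P3=9  P4=15  P5=26  P6=36
Waiting = turnaround − burst: P1=0, P2=2, P3=5, P4=5, P5=9, P6=19
Total waiting = 0 + 2 + 5 + 5 + 9 + 19 = 40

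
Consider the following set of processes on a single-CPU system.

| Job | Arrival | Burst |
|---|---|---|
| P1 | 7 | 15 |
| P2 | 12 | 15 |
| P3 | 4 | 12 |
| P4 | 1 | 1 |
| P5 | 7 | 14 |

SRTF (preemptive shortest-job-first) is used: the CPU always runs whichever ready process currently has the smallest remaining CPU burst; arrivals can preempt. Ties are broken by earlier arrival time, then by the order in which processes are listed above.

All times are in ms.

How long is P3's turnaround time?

12

Schedule: | idle 0-1 | P4 1-2 | idle 2-4 | P3 4-16 | P5 16-30 | P1 30-45 | P2 45-60 |
Completion: P1=45  P2=60  P3=16  P4=2  P5=30
Turnaround (C−A): P1=38  P2=48  P3=12  P4=1  P5=23
Turnaround(P3) = completion − arrival = 16 − 4 = 12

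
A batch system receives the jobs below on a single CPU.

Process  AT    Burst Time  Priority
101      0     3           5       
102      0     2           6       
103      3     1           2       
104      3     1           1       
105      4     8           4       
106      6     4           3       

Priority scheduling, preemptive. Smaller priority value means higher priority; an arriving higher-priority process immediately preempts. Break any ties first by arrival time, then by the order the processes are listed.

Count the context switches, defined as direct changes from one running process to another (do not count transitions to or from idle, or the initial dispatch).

Gantt: | 101 0-3 | 104 3-4 | 103 4-5 | 105 5-6 | 106 6-10 | 105 10-17 | 102 17-19 |
Completion: 101=3  102=19  103=5  104=4  105=17  106=10
Turnaround (C−A): 101=3  102=19  103=2  104=1  105=13  106=4

6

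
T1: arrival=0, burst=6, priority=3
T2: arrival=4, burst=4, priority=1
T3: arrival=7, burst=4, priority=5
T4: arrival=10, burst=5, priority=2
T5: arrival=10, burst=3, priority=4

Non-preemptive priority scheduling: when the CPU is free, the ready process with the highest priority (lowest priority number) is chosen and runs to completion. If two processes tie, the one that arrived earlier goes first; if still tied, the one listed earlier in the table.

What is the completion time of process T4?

Gantt: | T1 0-6 | T2 6-10 | T4 10-15 | T5 15-18 | T3 18-22 |
Completion: T1=6  T2=10  T3=22  T4=15  T5=18
Turnaround (C−A): T1=6  T2=6  T3=15  T4=5  T5=8

15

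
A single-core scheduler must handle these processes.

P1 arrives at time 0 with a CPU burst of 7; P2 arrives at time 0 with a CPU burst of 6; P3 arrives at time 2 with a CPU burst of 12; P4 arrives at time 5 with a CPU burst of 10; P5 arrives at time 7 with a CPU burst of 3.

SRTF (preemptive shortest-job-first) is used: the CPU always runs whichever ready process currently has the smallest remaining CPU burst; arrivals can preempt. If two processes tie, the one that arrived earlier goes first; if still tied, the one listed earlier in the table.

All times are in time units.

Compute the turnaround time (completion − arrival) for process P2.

Schedule: | P2 0-6 | P1 6-7 | P5 7-10 | P1 10-16 | P4 16-26 | P3 26-38 |
Completion: P1=16  P2=6  P3=38  P4=26  P5=10
Turnaround (C−A): P1=16  P2=6  P3=36  P4=21  P5=3
Turnaround(P2) = completion − arrival = 6 − 0 = 6

6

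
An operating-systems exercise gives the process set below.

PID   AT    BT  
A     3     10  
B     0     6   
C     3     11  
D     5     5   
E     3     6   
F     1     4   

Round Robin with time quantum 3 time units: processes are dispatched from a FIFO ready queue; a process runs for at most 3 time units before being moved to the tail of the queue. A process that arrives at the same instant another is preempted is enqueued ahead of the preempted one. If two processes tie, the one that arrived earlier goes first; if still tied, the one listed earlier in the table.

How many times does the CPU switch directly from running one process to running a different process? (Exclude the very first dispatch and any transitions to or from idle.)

15

Gantt: | B 0-3 | F 3-6 | A 6-9 | C 9-12 | E 12-15 | B 15-18 | D 18-21 | F 21-22 | A 22-25 | C 25-28 | E 28-31 | D 31-33 | A 33-36 | C 36-39 | A 39-40 | C 40-42 |
Completion: A=40  B=18  C=42  D=33  E=31  F=22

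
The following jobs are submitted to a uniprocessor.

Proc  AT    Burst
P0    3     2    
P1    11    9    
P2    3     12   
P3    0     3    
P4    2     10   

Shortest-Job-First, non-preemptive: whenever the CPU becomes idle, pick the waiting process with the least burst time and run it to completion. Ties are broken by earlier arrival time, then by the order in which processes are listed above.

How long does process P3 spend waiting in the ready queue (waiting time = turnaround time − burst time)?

Gantt: | P3 0-3 | P0 3-5 | P4 5-15 | P1 15-24 | P2 24-36 |
Completion: P0=5  P1=24  P2=36  P3=3  P4=15
Turnaround (C−A): P0=2  P1=13  P2=33  P3=3  P4=13
Waiting(P3) = turnaround − burst = 3 − 3 = 0

0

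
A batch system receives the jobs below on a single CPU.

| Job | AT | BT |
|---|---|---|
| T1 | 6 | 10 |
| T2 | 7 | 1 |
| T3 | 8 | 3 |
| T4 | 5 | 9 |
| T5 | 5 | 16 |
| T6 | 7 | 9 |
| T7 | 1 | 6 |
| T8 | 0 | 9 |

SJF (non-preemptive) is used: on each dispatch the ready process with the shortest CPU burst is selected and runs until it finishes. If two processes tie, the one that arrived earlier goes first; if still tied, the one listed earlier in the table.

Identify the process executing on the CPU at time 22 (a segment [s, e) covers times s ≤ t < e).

Timeline: | T8 0-9 | T2 9-10 | T3 10-13 | T7 13-19 | T4 19-28 | T6 28-37 | T1 37-47 | T5 47-63 |
Completion: T1=47  T2=10  T3=13  T4=28  T5=63  T6=37  T7=19  T8=9
Turnaround (C−A): T1=41  T2=3  T3=5  T4=23  T5=58  T6=30  T7=18  T8=9

T4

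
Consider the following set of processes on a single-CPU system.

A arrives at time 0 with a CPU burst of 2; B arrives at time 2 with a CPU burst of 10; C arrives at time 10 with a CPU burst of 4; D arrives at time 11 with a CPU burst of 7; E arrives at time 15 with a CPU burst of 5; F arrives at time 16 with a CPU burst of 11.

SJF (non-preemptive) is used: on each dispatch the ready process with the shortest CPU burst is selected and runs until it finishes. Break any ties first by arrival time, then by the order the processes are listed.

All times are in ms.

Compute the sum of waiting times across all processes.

25

Timeline: | A 0-2 | B 2-12 | C 12-16 | E 16-21 | D 21-28 | F 28-39 |
Completion: A=2  B=12  C=16  D=28  E=21  F=39
Turnaround (C−A): A=2  B=10  C=6  D=17  E=6  F=23
Waiting = turnaround − burst: A=0, B=0, C=2, D=10, E=1, F=12
Total waiting = 0 + 0 + 2 + 10 + 1 + 12 = 25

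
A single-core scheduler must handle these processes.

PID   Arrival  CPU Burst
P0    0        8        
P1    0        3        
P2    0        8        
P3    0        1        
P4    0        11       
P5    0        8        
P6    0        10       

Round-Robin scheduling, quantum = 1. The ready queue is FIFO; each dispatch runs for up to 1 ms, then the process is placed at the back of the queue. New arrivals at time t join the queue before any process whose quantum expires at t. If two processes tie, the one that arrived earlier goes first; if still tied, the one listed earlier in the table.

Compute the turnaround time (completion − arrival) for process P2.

Timeline: | P0 0-1 | P1 1-2 | P2 2-3 | P3 3-4 | P4 4-5 | P5 5-6 | P6 6-7 | P0 7-8 | P1 8-9 | P2 9-10 | P4 10-11 | P5 11-12 | P6 12-13 | P0 13-14 | P1 14-15 | P2 15-16 | P4 16-17 | P5 17-18 | P6 18-19 | P0 19-20 | P2 20-21 | P4 21-22 | P5 22-23 | P6 23-24 | P0 24-25 | P2 25-26 | P4 26-27 | P5 27-28 | P6 28-29 | P0 29-30 | P2 30-31 | P4 31-32 | P5 32-33 | P6 33-34 | P0 34-35 | P2 35-36 | P4 36-37 | P5 37-38 | P6 38-39 | P0 39-40 | P2 40-41 | P4 41-42 | P5 42-43 | P6 43-44 | P4 44-45 | P6 45-46 | P4 46-47 | P6 47-48 | P4 48-49 |
Completion: P0=40  P1=15  P2=41  P3=4  P4=49  P5=43  P6=48
Turnaround (C−A): P0=40  P1=15  P2=41  P3=4  P4=49  P5=43  P6=48
Turnaround(P2) = completion − arrival = 41 − 0 = 41

41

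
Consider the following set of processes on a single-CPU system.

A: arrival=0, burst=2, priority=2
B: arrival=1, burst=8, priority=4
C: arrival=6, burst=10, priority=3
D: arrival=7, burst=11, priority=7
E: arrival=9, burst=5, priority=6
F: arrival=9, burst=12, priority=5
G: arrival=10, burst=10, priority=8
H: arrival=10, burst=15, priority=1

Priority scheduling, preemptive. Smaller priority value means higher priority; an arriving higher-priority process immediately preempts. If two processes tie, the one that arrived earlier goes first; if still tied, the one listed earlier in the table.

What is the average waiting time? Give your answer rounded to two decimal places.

Schedule: | A 0-2 | B 2-6 | C 6-10 | H 10-25 | C 25-31 | B 31-35 | F 35-47 | E 47-52 | D 52-63 | G 63-73 |
Completion: A=2  B=35  C=31  D=63  E=52  F=47  G=73  H=25
Turnaround (C−A): A=2  B=34  C=25  D=56  E=43  F=38  G=63  H=15
Waiting times: A=0, B=26, C=15, D=45, E=38, F=26, G=53, H=0
Average waiting = (0+26+15+45+38+26+53+0) / 8 = 203/8 = 25.38

25.38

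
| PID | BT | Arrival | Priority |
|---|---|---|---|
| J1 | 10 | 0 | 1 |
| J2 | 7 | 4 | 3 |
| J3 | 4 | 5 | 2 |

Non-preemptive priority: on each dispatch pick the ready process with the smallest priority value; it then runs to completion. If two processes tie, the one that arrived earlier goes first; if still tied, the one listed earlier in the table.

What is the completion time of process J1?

10

Gantt: | J1 0-10 | J3 10-14 | J2 14-21 |
Completion: J1=10  J2=21  J3=14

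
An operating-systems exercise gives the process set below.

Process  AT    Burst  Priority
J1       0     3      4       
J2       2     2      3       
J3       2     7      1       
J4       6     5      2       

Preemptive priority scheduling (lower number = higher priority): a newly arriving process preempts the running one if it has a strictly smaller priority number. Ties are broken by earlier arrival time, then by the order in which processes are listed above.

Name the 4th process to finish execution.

Schedule: | J1 0-2 | J3 2-9 | J4 9-14 | J2 14-16 | J1 16-17 |
Completion: J1=17  J2=16  J3=9  J4=14
Turnaround (C−A): J1=17  J2=14  J3=7  J4=8
Finish order: J3 → J4 → J2 → J1

J1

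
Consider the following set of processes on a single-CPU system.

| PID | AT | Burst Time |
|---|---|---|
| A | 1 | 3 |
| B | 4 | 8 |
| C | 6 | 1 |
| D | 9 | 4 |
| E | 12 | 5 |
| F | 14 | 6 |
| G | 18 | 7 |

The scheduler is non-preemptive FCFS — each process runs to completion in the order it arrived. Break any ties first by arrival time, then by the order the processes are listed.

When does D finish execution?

Schedule: | idle 0-1 | A 1-4 | B 4-12 | C 12-13 | D 13-17 | E 17-22 | F 22-28 | G 28-35 |
Completion: A=4  B=12  C=13  D=17  E=22  F=28  G=35
Turnaround (C−A): A=3  B=8  C=7  D=8  E=10  F=14  G=17

17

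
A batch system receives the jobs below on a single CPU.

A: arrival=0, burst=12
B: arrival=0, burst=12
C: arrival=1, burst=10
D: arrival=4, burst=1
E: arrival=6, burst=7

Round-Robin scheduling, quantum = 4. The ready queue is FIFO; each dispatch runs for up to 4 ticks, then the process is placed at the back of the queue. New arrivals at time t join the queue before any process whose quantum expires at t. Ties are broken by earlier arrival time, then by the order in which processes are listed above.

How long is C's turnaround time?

Gantt: | A 0-4 | B 4-8 | C 8-12 | D 12-13 | A 13-17 | E 17-21 | B 21-25 | C 25-29 | A 29-33 | E 33-36 | B 36-40 | C 40-42 |
Completion: A=33  B=40  C=42  D=13  E=36
Turnaround (C−A): A=33  B=40  C=41  D=9  E=30
Turnaround(C) = completion − arrival = 42 − 1 = 41

41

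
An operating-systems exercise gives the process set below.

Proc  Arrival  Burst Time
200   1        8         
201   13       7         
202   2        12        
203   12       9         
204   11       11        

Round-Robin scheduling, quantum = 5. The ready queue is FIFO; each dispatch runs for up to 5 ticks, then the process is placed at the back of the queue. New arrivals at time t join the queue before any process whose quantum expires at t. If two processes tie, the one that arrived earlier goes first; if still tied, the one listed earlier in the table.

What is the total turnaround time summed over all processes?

Schedule: | idle 0-1 | 200 1-6 | 202 6-11 | 200 11-14 | 204 14-19 | 202 19-24 | 203 24-29 | 201 29-34 | 204 34-39 | 202 39-41 | 203 41-45 | 201 45-47 | 204 47-48 |
Completion: 200=14  201=47  202=41  203=45  204=48
Turnaround (C−A): 200=13  201=34  202=39  203=33  204=37
Turnaround = completion − arrival: 200=13, 201=34, 202=39, 203=33, 204=37
Total turnaround = 13 + 34 + 39 + 33 + 37 = 156

156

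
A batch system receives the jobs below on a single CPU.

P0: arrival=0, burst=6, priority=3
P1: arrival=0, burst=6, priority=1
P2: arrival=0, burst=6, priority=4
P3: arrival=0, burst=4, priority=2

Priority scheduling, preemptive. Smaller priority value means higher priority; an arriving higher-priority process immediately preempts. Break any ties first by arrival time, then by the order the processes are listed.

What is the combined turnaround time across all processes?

Schedule: | P1 0-6 | P3 6-10 | P0 10-16 | P2 16-22 |
Completion: P0=16  P1=6  P2=22  P3=10
Turnaround (C−A): P0=16  P1=6  P2=22  P3=10
Turnaround = completion − arrival: P0=16, P1=6, P2=22, P3=10
Total turnaround = 16 + 6 + 22 + 10 = 54

54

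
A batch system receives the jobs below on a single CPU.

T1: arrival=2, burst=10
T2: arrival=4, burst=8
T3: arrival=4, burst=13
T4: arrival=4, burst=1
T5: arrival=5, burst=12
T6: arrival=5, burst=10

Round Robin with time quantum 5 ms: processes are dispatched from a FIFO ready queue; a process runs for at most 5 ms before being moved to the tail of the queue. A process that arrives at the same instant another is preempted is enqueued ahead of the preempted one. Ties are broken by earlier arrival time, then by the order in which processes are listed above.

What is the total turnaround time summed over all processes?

224

Timeline: | idle 0-2 | T1 2-7 | T2 7-12 | T3 12-17 | T4 17-18 | T5 18-23 | T6 23-28 | T1 28-33 | T2 33-36 | T3 36-41 | T5 41-46 | T6 46-51 | T3 51-54 | T5 54-56 |
Completion: T1=33  T2=36  T3=54  T4=18  T5=56  T6=51
Turnaround (C−A): T1=31  T2=32  T3=50  T4=14  T5=51  T6=46
Turnaround = completion − arrival: T1=31, T2=32, T3=50, T4=14, T5=51, T6=46
Total turnaround = 31 + 32 + 50 + 14 + 51 + 46 = 224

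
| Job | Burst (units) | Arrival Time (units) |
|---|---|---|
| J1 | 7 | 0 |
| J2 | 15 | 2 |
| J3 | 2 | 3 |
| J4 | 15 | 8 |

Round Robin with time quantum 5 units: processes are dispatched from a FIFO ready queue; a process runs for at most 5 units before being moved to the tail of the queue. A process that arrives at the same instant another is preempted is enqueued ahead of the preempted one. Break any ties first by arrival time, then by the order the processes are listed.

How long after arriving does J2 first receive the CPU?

Timeline: | J1 0-5 | J2 5-10 | J3 10-12 | J1 12-14 | J4 14-19 | J2 19-24 | J4 24-29 | J2 29-34 | J4 34-39 |
Completion: J1=14  J2=34  J3=12  J4=39
Turnaround (C−A): J1=14  J2=32  J3=9  J4=31
Response(J2) = first start − arrival = 5 − 2 = 3

3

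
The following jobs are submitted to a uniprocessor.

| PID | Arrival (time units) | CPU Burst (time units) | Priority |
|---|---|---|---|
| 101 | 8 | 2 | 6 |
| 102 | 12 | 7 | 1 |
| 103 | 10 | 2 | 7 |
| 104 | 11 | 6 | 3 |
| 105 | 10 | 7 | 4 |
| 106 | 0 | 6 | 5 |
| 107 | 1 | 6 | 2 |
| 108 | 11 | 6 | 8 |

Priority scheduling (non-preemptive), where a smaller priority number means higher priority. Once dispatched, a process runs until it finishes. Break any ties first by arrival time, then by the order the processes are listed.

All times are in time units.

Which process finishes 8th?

108

Timeline: | 106 0-6 | 107 6-12 | 102 12-19 | 104 19-25 | 105 25-32 | 101 32-34 | 103 34-36 | 108 36-42 |
Completion: 101=34  102=19  103=36  104=25  105=32  106=6  107=12  108=42
Finish order: 106 → 107 → 102 → 104 → 105 → 101 → 103 → 108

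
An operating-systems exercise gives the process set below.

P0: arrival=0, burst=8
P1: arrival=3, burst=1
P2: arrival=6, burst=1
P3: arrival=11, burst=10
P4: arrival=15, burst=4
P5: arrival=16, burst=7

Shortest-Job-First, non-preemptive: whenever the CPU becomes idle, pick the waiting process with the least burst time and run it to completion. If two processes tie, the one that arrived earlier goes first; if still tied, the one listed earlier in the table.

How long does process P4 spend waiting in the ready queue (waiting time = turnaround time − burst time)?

6

Schedule: | P0 0-8 | P1 8-9 | P2 9-10 | idle 10-11 | P3 11-21 | P4 21-25 | P5 25-32 |
Completion: P0=8  P1=9  P2=10  P3=21  P4=25  P5=32
Turnaround (C−A): P0=8  P1=6  P2=4  P3=10  P4=10  P5=16
Waiting(P4) = turnaround − burst = 10 − 4 = 6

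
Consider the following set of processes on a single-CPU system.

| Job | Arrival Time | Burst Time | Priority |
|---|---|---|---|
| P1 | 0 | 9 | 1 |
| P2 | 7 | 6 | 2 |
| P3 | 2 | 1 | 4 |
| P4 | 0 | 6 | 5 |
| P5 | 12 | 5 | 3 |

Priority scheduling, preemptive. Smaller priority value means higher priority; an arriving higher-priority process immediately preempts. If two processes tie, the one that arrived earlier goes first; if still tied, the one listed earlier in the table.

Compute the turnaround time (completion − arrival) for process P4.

Timeline: | P1 0-9 | P2 9-15 | P5 15-20 | P3 20-21 | P4 21-27 |
Completion: P1=9  P2=15  P3=21  P4=27  P5=20
Turnaround(P4) = completion − arrival = 27 − 0 = 27

27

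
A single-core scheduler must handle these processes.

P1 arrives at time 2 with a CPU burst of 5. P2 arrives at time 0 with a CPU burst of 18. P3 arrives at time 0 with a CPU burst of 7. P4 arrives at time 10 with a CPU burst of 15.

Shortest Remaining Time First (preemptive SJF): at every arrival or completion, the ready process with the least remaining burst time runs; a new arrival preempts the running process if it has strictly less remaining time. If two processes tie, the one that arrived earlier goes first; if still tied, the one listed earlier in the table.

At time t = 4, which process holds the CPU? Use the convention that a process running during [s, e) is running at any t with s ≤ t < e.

Schedule: | P3 0-7 | P1 7-12 | P4 12-27 | P2 27-45 |
Completion: P1=12  P2=45  P3=7  P4=27
Turnaround (C−A): P1=10  P2=45  P3=7  P4=17

P3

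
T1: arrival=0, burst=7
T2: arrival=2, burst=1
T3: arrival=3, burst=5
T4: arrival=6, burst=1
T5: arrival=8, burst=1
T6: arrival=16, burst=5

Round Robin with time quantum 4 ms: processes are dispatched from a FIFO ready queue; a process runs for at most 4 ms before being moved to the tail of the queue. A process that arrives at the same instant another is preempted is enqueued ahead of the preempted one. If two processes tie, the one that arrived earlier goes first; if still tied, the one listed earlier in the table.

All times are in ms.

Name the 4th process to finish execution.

Gantt: | T1 0-4 | T2 4-5 | T3 5-9 | T1 9-12 | T4 12-13 | T5 13-14 | T3 14-15 | idle 15-16 | T6 16-21 |
Completion: T1=12  T2=5  T3=15  T4=13  T5=14  T6=21
Finish order: T2 → T1 → T4 → T5 → T3 → T6

T5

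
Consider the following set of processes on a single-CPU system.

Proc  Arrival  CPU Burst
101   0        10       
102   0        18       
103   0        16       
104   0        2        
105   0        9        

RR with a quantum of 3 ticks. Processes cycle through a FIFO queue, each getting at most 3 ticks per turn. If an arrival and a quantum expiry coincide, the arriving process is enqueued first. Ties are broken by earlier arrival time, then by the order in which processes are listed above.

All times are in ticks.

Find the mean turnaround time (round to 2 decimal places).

39.40

Schedule: | 101 0-3 | 102 3-6 | 103 6-9 | 104 9-11 | 105 11-14 | 101 14-17 | 102 17-20 | 103 20-23 | 105 23-26 | 101 26-29 | 102 29-32 | 103 32-35 | 105 35-38 | 101 38-39 | 102 39-42 | 103 42-45 | 102 45-48 | 103 48-51 | 102 51-54 | 103 54-55 |
Completion: 101=39  102=54  103=55  104=11  105=38
Turnaround times: 101=39, 102=54, 103=55, 104=11, 105=38
Average turnaround = (39+54+55+11+38) / 5 = 197/5 = 39.40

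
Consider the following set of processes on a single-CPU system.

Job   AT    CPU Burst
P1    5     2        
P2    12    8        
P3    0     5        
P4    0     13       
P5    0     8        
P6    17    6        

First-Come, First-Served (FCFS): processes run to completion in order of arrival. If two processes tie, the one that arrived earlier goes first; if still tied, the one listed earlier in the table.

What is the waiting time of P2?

16

Gantt: | P3 0-5 | P4 5-18 | P5 18-26 | P1 26-28 | P2 28-36 | P6 36-42 |
Completion: P1=28  P2=36  P3=5  P4=18  P5=26  P6=42
Waiting(P2) = turnaround − burst = 24 − 8 = 16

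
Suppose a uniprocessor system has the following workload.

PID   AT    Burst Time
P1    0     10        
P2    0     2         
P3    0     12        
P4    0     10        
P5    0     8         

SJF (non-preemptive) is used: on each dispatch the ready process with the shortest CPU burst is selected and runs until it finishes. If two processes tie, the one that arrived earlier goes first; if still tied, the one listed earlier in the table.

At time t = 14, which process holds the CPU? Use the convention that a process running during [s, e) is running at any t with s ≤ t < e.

P1

Timeline: | P2 0-2 | P5 2-10 | P1 10-20 | P4 20-30 | P3 30-42 |
Completion: P1=20  P2=2  P3=42  P4=30  P5=10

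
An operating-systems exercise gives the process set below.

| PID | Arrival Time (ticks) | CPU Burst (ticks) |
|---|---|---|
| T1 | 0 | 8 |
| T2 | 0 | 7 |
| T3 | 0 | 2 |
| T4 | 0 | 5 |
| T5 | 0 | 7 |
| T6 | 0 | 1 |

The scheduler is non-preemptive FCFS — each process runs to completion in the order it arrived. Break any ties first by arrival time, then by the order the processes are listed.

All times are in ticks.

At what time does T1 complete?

8

Timeline: | T1 0-8 | T2 8-15 | T3 15-17 | T4 17-22 | T5 22-29 | T6 29-30 |
Completion: T1=8  T2=15  T3=17  T4=22  T5=29  T6=30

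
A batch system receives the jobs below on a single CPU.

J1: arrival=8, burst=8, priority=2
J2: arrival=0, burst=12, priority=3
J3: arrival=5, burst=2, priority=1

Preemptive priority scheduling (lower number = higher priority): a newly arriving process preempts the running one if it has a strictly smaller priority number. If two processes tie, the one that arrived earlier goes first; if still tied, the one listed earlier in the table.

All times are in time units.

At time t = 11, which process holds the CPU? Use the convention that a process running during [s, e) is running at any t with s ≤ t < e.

Gantt: | J2 0-5 | J3 5-7 | J2 7-8 | J1 8-16 | J2 16-22 |
Completion: J1=16  J2=22  J3=7
Turnaround (C−A): J1=8  J2=22  J3=2

J1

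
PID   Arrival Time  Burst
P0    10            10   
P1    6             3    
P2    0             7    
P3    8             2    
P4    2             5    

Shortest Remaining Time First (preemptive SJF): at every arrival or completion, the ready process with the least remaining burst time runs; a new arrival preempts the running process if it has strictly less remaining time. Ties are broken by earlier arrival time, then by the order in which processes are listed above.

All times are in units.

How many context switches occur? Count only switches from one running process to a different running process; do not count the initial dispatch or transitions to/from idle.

Schedule: | P2 0-7 | P1 7-10 | P3 10-12 | P4 12-17 | P0 17-27 |
Completion: P0=27  P1=10  P2=7  P3=12  P4=17
Turnaround (C−A): P0=17  P1=4  P2=7  P3=4  P4=15

4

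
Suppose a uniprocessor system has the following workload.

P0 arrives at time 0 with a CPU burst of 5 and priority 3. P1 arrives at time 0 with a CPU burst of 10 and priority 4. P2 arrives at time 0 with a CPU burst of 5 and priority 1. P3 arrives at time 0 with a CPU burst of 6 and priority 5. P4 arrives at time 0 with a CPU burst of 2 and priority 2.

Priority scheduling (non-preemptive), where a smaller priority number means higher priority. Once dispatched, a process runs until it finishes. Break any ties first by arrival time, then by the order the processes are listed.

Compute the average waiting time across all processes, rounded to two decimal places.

9.20

Schedule: | P2 0-5 | P4 5-7 | P0 7-12 | P1 12-22 | P3 22-28 |
Completion: P0=12  P1=22  P2=5  P3=28  P4=7
Waiting times: P0=7, P1=12, P2=0, P3=22, P4=5
Average waiting = (7+12+0+22+5) / 5 = 46/5 = 9.20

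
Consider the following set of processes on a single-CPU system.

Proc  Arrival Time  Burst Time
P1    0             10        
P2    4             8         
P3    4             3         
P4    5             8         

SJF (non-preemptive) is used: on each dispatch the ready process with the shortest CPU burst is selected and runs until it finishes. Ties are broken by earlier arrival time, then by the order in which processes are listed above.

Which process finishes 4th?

P4

Timeline: | P1 0-10 | P3 10-13 | P2 13-21 | P4 21-29 |
Completion: P1=10  P2=21  P3=13  P4=29
Finish order: P1 → P3 → P2 → P4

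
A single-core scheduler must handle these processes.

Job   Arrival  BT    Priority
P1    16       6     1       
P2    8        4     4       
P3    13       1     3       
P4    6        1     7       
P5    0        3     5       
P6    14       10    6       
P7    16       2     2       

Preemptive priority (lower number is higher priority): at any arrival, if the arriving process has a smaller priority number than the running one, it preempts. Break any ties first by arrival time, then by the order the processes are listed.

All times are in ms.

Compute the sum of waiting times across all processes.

14

Timeline: | P5 0-3 | idle 3-6 | P4 6-7 | idle 7-8 | P2 8-12 | idle 12-13 | P3 13-14 | P6 14-16 | P1 16-22 | P7 22-24 | P6 24-32 |
Completion: P1=22  P2=12  P3=14  P4=7  P5=3  P6=32  P7=24
Turnaround (C−A): P1=6  P2=4  P3=1  P4=1  P5=3  P6=18  P7=8
Waiting = turnaround − burst: P1=0, P2=0, P3=0, P4=0, P5=0, P6=8, P7=6
Total waiting = 0 + 0 + 0 + 0 + 0 + 8 + 6 = 14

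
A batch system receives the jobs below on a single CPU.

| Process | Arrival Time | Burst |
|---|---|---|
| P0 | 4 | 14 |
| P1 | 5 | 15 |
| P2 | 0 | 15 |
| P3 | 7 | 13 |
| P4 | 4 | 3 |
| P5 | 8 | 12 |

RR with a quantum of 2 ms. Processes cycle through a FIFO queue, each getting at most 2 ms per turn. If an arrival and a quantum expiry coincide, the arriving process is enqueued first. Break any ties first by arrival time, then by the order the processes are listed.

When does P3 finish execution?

71

Gantt: | P2 0-4 | P0 4-6 | P4 6-8 | P2 8-10 | P1 10-12 | P0 12-14 | P3 14-16 | P5 16-18 | P4 18-19 | P2 19-21 | P1 21-23 | P0 23-25 | P3 25-27 | P5 27-29 | P2 29-31 | P1 31-33 | P0 33-35 | P3 35-37 | P5 37-39 | P2 39-41 | P1 41-43 | P0 43-45 | P3 45-47 | P5 47-49 | P2 49-51 | P1 51-53 | P0 53-55 | P3 55-57 | P5 57-59 | P2 59-60 | P1 60-62 | P0 62-64 | P3 64-66 | P5 66-68 | P1 68-70 | P3 70-71 | P1 71-72 |
Completion: P0=64  P1=72  P2=60  P3=71  P4=19  P5=68
Turnaround (C−A): P0=60  P1=67  P2=60  P3=64  P4=15  P5=60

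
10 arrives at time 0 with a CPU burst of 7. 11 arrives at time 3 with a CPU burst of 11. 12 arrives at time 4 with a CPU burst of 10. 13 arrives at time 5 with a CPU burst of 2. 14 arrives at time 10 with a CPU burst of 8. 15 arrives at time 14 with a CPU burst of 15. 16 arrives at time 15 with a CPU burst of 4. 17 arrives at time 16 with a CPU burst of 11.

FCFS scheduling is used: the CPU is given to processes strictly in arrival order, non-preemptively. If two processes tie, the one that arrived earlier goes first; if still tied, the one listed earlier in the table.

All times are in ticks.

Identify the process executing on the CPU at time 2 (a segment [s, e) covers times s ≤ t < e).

10

Schedule: | 10 0-7 | 11 7-18 | 12 18-28 | 13 28-30 | 14 30-38 | 15 38-53 | 16 53-57 | 17 57-68 |
Completion: 10=7  11=18  12=28  13=30  14=38  15=53  16=57  17=68
Turnaround (C−A): 10=7  11=15  12=24  13=25  14=28  15=39  16=42  17=52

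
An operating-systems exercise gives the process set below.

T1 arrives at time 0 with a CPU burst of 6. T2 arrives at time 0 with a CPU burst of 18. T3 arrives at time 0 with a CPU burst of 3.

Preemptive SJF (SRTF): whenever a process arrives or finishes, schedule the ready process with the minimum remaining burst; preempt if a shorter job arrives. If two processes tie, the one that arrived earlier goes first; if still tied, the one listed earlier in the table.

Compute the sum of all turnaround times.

39

Schedule: | T3 0-3 | T1 3-9 | T2 9-27 |
Completion: T1=9  T2=27  T3=3
Turnaround (C−A): T1=9  T2=27  T3=3
Turnaround = completion − arrival: T1=9, T2=27, T3=3
Total turnaround = 9 + 27 + 3 = 39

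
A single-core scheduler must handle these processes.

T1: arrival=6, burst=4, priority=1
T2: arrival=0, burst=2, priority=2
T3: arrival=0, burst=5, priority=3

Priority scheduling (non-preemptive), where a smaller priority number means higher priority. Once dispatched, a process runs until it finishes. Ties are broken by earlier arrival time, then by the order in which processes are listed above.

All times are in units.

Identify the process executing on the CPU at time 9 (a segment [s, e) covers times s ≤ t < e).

Gantt: | T2 0-2 | T3 2-7 | T1 7-11 |
Completion: T1=11  T2=2  T3=7
Turnaround (C−A): T1=5  T2=2  T3=7

T1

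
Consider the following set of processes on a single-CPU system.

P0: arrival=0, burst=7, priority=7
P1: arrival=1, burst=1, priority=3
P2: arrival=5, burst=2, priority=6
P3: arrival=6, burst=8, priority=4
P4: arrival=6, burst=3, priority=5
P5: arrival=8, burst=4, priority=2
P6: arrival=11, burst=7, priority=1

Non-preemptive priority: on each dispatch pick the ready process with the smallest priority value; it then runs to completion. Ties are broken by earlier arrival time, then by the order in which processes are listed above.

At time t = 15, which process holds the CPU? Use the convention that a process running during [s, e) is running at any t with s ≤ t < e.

P6

Gantt: | P0 0-7 | P1 7-8 | P5 8-12 | P6 12-19 | P3 19-27 | P4 27-30 | P2 30-32 |
Completion: P0=7  P1=8  P2=32  P3=27  P4=30  P5=12  P6=19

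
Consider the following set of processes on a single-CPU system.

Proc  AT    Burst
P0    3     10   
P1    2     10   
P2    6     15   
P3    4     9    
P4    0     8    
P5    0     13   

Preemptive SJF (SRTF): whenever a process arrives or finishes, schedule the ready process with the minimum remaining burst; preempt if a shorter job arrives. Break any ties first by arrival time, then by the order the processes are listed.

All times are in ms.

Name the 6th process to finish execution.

P2

Schedule: | P4 0-8 | P3 8-17 | P1 17-27 | P0 27-37 | P5 37-50 | P2 50-65 |
Completion: P0=37  P1=27  P2=65  P3=17  P4=8  P5=50
Turnaround (C−A): P0=34  P1=25  P2=59  P3=13  P4=8  P5=50
Finish order: P4 → P3 → P1 → P0 → P5 → P2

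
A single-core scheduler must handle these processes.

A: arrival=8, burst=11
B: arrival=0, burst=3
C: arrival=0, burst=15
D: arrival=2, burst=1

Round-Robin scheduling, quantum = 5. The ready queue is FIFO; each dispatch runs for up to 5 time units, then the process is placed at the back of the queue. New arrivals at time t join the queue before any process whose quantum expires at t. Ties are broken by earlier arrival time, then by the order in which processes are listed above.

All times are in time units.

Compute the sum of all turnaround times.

61

Gantt: | B 0-3 | C 3-8 | D 8-9 | A 9-14 | C 14-19 | A 19-24 | C 24-29 | A 29-30 |
Completion: A=30  B=3  C=29  D=9
Turnaround (C−A): A=22  B=3  C=29  D=7
Turnaround = completion − arrival: A=22, B=3, C=29, D=7
Total turnaround = 22 + 3 + 29 + 7 = 61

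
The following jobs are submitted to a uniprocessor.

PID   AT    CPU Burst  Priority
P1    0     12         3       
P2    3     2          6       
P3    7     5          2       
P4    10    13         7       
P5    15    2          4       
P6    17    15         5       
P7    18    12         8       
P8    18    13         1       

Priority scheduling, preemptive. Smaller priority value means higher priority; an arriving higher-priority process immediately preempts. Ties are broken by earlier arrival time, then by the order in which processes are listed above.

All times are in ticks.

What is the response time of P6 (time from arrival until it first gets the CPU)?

Gantt: | P1 0-7 | P3 7-12 | P1 12-17 | P5 17-18 | P8 18-31 | P5 31-32 | P6 32-47 | P2 47-49 | P4 49-62 | P7 62-74 |
Completion: P1=17  P2=49  P3=12  P4=62  P5=32  P6=47  P7=74  P8=31
Response(P6) = first start − arrival = 32 − 17 = 15

15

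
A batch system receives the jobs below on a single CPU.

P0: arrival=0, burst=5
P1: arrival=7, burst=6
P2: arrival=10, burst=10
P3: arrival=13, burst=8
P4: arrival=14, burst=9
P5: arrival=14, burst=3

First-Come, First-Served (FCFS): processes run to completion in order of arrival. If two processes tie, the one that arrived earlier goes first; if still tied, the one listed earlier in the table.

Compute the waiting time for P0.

0

Timeline: | P0 0-5 | idle 5-7 | P1 7-13 | P2 13-23 | P3 23-31 | P4 31-40 | P5 40-43 |
Completion: P0=5  P1=13  P2=23  P3=31  P4=40  P5=43
Turnaround (C−A): P0=5  P1=6  P2=13  P3=18  P4=26  P5=29
Waiting(P0) = turnaround − burst = 5 − 5 = 0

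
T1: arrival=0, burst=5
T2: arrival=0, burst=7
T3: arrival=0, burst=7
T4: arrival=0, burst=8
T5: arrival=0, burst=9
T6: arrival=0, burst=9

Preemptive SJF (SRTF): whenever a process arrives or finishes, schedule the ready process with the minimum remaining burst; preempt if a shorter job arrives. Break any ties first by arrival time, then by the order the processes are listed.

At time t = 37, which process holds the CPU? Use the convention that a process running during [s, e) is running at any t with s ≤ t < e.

Gantt: | T1 0-5 | T2 5-12 | T3 12-19 | T4 19-27 | T5 27-36 | T6 36-45 |
Completion: T1=5  T2=12  T3=19  T4=27  T5=36  T6=45

T6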